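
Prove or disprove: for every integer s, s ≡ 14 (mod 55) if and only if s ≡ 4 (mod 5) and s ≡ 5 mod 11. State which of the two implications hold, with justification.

[⇒] This fails: s = 14 gives 14 ≡ 14 (mod 55) but 14 ≡ 3 (mod 11), so the conjunction on the right does not hold.

[⇐] This fails: s = 49 satisfies both congruences on the right (49 ≡ 4 mod 5 and 49 ≡ 5 mod 11) yet 49 ≡ 49 (mod 55), not 14.

(⇒) fails and (⇐) fails.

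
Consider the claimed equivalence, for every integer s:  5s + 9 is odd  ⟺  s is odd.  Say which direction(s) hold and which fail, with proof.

Both directions fail.

(→) This fails: s = 6 gives 5s + 9 = 39, which is odd, but 6 is even, not odd.

(←) This also fails: s = 7 is odd, but 5s + 9 = 44 is even, not odd.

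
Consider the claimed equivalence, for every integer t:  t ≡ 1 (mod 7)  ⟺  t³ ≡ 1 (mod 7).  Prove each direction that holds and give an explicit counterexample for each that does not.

The forward direction holds; the converse fails.

(⟹) Suppose t ≡ 1 (mod 7). Write t = 7j + 1. Then (7j + 1)³ = 343j³ + 147j² + 21j + 1 = 7(49j³ + 21j² + 3j) + 1, so t³ ≡ 1 (mod 7).

(⟸) This fails: take t = 2. Then 2³ = 8 ≡ 1 (mod 7), yet 2 ≡ 2 (mod 7), not 1.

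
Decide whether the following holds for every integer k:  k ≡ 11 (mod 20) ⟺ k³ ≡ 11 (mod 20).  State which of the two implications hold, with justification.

Both directions hold.

(⇒) Suppose k ≡ 11 (mod 20). Write k = 20j + 11. Then (20j + 11)³ = 8000j³ + 13200j² + 7260j + 1331 = 20(400j³ + 660j² + 363j + 66) + 11, so k³ ≡ 11 (mod 20).

(⇐) Conversely, suppose k³ ≡ 11 (mod 20). The only residue r in {0, …, 19} with r³ ≡ 11 (mod 20) is r = 11, so k ≡ 11 (mod 20).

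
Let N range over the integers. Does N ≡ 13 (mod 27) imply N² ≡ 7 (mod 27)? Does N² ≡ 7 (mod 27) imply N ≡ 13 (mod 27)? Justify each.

The forward direction holds; the converse fails.

(→) Suppose N ≡ 13 (mod 27). Write N = 27j + 13. Then (27j + 13)² = 729j² + 702j + 169 = 27(27j² + 26j + 6) + 7, so N² ≡ 7 (mod 27).

(←) This fails: take N = 14. Then 14² = 196 ≡ 7 (mod 27), yet 14 ≡ 14 (mod 27), not 13.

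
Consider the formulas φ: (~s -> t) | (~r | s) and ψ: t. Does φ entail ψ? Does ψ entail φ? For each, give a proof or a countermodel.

[⇐] Assume the antecedent. If t is true, (~s -> t) | (~r | s) reduces to true regardless of the other variables. If t is false, the antecedent cannot hold. Either way (~s -> t) | (~r | s) holds.

[⇒] This fails. Under t = F, s = F, r = F, the left side is true but the right side is false.

(⇒) fails; (⇐) holds.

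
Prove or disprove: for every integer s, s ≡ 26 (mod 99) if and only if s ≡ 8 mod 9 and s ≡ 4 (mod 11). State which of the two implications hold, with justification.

The biconditional holds.

(⇒) Suppose s ≡ 26 (mod 99); write s = 99j + 26. Since 9 ∣ 99, reducing mod 9 gives s ≡ 26 ≡ 8 (mod 9); since 11 ∣ 99, reducing mod 11 gives s ≡ 26 ≡ 4 (mod 11).

(⇐) Conversely, if s ≡ 8 (mod 9) and s ≡ 4 (mod 11), then by the Chinese remainder theorem s ≡ 26 (mod 99). This is exactly s ≡ 26 (mod 99).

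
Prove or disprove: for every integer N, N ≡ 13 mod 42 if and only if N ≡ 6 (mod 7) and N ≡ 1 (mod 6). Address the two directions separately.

(⟸) If N ≡ 6 (mod 7) and N ≡ 1 (mod 6), then by the Chinese remainder theorem N ≡ 13 (mod 42). This is exactly N ≡ 13 (mod 42).

(⟹) Suppose N ≡ 13 (mod 42); write N = 42j + 13. Since 7 ∣ 42, reducing mod 7 gives N ≡ 13 ≡ 6 (mod 7); since 6 ∣ 42, reducing mod 6 gives N ≡ 13 ≡ 1 (mod 6).

Both implications hold.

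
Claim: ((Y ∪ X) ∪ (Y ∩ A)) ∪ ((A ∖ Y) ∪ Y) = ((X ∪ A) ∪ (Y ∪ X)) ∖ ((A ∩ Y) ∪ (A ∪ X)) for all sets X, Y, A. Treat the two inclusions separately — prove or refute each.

(⟸) Let x ∈ ((X ∪ A) ∪ (Y ∪ X)) ∖ ((A ∩ Y) ∪ (A ∪ X)). Then x ∈ Y and x ∉ X, A, from which x ∈ ((Y ∪ X) ∪ (Y ∩ A)) ∪ ((A ∖ Y) ∪ Y).

(⟹) This inclusion fails. Take X = {1}, Y = ∅, A = ∅; then 1 ∈ ((Y ∪ X) ∪ (Y ∩ A)) ∪ ((A ∖ Y) ∪ Y) but 1 ∉ ((X ∪ A) ∪ (Y ∪ X)) ∖ ((A ∩ Y) ∪ (A ∪ X)).

Only the reverse inclusion holds.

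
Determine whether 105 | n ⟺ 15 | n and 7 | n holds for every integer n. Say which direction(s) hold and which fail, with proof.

[⇒] If 105 ∣ n, write n = 105q. Since 105 = 7·15, n = 15·(7q), so 15 ∣ n; and since 105 = 15·7, n = 7·(15q), so 7 ∣ n.

[⇐] Suppose 15 ∣ n and 7 ∣ n. Any common multiple of 15 and 7 is a multiple of their lcm; here gcd(15, 7) = 1, so lcm(15, 7) = 15·7 = 105, so 105 ∣ n.

Both implications hold.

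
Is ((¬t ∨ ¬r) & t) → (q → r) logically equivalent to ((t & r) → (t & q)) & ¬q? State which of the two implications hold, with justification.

Converse. Assume the antecedent. If t is true, the antecedent forces (t = T, q = F, r = F), and ((¬t ∨ ¬r) & t) → (q → r) holds there. If t is false, ((¬t ∨ ¬r) & t) → (q → r) reduces to true regardless of the other variables. Either way ((¬t ∨ ¬r) & t) → (q → r) holds.

Forward direction. This fails. Under t = F, q = T, r = F, the left side is true but the right side is false.

Only the converse holds.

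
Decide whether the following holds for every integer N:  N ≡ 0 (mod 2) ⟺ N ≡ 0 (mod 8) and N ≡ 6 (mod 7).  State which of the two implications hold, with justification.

Only the converse holds.

(⟸) If N ≡ 0 (mod 8) and N ≡ 6 (mod 7), then by the Chinese remainder theorem N ≡ 48 (mod 56). Since 48 ≡ 0 (mod 2) and 2 ∣ 56, we get N ≡ 0 (mod 2).

(⟹) This fails: N = 0 gives 0 ≡ 0 (mod 2) but 0 ≡ 0 (mod 7), so the conjunction on the right does not hold.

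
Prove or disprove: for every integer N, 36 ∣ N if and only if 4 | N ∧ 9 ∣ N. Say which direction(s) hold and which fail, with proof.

(⇒) If 36 ∣ N, write N = 36q. Since 36 = 9·4, N = 4·(9q), so 4 ∣ N; and since 36 = 4·9, N = 9·(4q), so 9 ∣ N.

(⇐) Suppose 4 ∣ N and 9 ∣ N. Any common multiple of 4 and 9 is a multiple of their lcm; here gcd(4, 9) = 1, so lcm(4, 9) = 4·9 = 36, so 36 ∣ N.

Both directions hold; the statement is true.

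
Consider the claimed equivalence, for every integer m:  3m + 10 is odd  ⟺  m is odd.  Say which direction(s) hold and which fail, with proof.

(←) Suppose m is odd; write m = 2j + 1. Then 3m + 10 = 3·(2j + 1) + 10 = 2·3j + 13, which is odd.

(→) Suppose 3m + 10 is odd. Since 3 is odd, 3m and m have the same parity, so 3m + 10 ≡ m + 10 (mod 2). As 10 is even, 3m + 10 is odd exactly when m is odd. Thus m is odd.

Both directions hold; the statement is true.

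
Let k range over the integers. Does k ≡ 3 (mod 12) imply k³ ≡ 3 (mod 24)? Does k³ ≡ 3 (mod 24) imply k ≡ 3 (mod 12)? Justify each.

(→) This fails: take k = 15. Then 15 ≡ 3 (mod 12), but 15³ = 3375 ≡ 15 (mod 24), not 3.

(←) Conversely, the residues r modulo 24 with r³ ≡ 3 (mod 24) are exactly {3}, and each is ≡ 3 (mod 12).

Only the converse holds.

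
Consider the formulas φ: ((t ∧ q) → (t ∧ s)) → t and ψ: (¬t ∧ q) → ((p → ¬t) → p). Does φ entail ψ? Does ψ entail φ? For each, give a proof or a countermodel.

(⟹) Assume the antecedent. If t is true, (¬t ∧ q) → ((p → ¬t) → p) reduces to true regardless of the other variables. If t is false, the antecedent cannot hold. Either way (¬t ∧ q) → ((p → ¬t) → p) holds.

(⟸) This fails. Under s = F, t = F, q = F, p = F, the left side is false but the right side is true.

(⇒) holds; (⇐) fails.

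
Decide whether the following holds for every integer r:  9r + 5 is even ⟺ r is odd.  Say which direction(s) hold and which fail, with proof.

Forward direction. Suppose 9r + 5 is even. Since 9 is odd, 9r and r have the same parity, so 9r + 5 ≡ r + 5 (mod 2). As 5 is odd, 9r + 5 is even exactly when r is odd. Thus r is odd.

Converse. Suppose r is odd; write r = 2j + 1. Then 9r + 5 = 9·(2j + 1) + 5 = 2·9j + 14, which is even.

Both implications hold.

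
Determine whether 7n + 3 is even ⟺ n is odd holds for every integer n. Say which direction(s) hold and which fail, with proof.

(⟸) Suppose n is odd; write n = 2j + 1. Then 7n + 3 = 7·(2j + 1) + 3 = 2·7j + 10, which is even.

(⟹) Suppose 7n + 3 is even. Since 7 is odd, 7n and n have the same parity, so 7n + 3 ≡ n + 3 (mod 2). As 3 is odd, 7n + 3 is even exactly when n is odd. Thus n is odd.

Both directions hold; the statement is true.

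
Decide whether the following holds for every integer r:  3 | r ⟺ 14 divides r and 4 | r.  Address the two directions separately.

Neither direction holds.

(→) This fails: take r = 3. Certainly 3 ∣ 3, but 14 ∤ 3.

(←) This fails: take r = 28. Both 14 ∣ 28 and 4 ∣ 28, yet 28 is not a multiple of 3 (since 28 = 9·3 + 1), so 3 ∤ 28.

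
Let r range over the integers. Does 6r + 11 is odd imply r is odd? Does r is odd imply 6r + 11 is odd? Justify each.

Only the converse holds.

Converse. Suppose r is odd. Since 6 is even, 6r is even for every r, so 6r + 11 has the same parity as 11, which is odd. Hence 6r + 11 is odd.

Forward direction. This fails: take r = 4. Then 6r + 11 = 35, which is odd, yet r = 4 is even, not odd.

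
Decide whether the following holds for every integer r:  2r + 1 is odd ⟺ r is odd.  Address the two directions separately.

Only the converse holds.

(⟹) This fails: take r = 2. Then 2r + 1 = 5, which is odd, yet r = 2 is even, not odd.

(⟸) Suppose r is odd. Since 2 is even, 2r is even for every r, so 2r + 1 has the same parity as 1, which is odd. Hence 2r + 1 is odd.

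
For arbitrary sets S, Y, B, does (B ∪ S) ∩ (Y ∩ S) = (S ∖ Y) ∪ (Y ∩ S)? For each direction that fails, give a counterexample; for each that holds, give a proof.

(⊆) holds; (⊇) fails.

(⊆) Let x ∈ (B ∪ S) ∩ (Y ∩ S). Then either x ∈ S ∩ Y and x ∉ B; or x ∈ S ∩ Y ∩ B. In each case x ∈ (S ∖ Y) ∪ (Y ∩ S), so (B ∪ S) ∩ (Y ∩ S) ⊆ (S ∖ Y) ∪ (Y ∩ S).

(⊇) This inclusion fails. Take S = {1}, Y = ∅, B = ∅; then 1 ∈ (S ∖ Y) ∪ (Y ∩ S) but 1 ∉ (B ∪ S) ∩ (Y ∩ S).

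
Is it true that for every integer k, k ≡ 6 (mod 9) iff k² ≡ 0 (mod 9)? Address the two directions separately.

(→) Suppose k ≡ 6 (mod 9). Write k = 9j + 6. Then (9j + 6)² = 81j² + 108j + 36 = 9(9j² + 12j + 4) + 0, so k² ≡ 0 (mod 9).

(←) This fails: take k = 0. Then 0² = 0 ≡ 0 (mod 9), yet 0 ≡ 0 (mod 9), not 6.

The forward direction holds; the converse fails.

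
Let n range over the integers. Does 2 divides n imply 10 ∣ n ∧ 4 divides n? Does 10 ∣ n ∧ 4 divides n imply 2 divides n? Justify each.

[⇒] This fails: take n = 2. Certainly 2 ∣ 2, but 10 ∤ 2.

[⇐] Suppose 10 ∣ n and 4 ∣ n. Any common multiple of 10 and 4 is a multiple of their lcm; here lcm(10, 4) = 10·4/gcd(10, 4) = 40/2 = 20, so 20 ∣ n. Since 2 ∣ 20, it follows that 2 ∣ n.

Not equivalent: only (⇐) holds.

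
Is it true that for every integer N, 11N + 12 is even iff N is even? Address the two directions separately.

Equivalent; both directions hold.

(→) Suppose 11N + 12 is even. Since 11 is odd, 11N and N have the same parity, so 11N + 12 ≡ N + 12 (mod 2). As 12 is even, 11N + 12 is even exactly when N is even. Thus N is even.

(←) Conversely, suppose N is even; write N = 2j. Then 11N + 12 = 11·(2j) + 12 = 2·11j + 12, which is even.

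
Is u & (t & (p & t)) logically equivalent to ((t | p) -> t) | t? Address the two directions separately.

Only the forward implication holds.

(←) This fails. Under p = F, t = F, u = F, the left side is false but the right side is true.

(→) Assume the antecedent. If p is true, the antecedent forces (p = T, t = T, u = T), and ((t | p) -> t) | t holds there. If p is false, the antecedent cannot hold. Either way ((t | p) -> t) | t holds.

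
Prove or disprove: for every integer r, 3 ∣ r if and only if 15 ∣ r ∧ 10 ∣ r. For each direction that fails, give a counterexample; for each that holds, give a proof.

Only the reverse direction holds.

(⇐) Suppose 15 ∣ r and 10 ∣ r. Any common multiple of 15 and 10 is a multiple of their lcm; here lcm(15, 10) = 15·10/gcd(15, 10) = 150/5 = 30, so 30 ∣ r. Since 3 ∣ 30, it follows that 3 ∣ r.

(⇒) This fails: take r = 3. Certainly 3 ∣ 3, but 15 ∤ 3.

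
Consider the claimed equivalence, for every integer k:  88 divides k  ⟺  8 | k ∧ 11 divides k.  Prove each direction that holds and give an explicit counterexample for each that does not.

Forward direction. If 88 ∣ k, write k = 88q. Since 88 = 11·8, k = 8·(11q), so 8 ∣ k; and since 88 = 8·11, k = 11·(8q), so 11 ∣ k.

Converse. Suppose 8 ∣ k and 11 ∣ k. Any common multiple of 8 and 11 is a multiple of their lcm; here gcd(8, 11) = 1, so lcm(8, 11) = 8·11 = 88, so 88 ∣ k.

Equivalent; both directions hold.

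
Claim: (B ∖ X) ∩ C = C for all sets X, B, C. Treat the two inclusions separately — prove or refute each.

Forward inclusion. Let x ∈ (B ∖ X) ∩ C. Then x ∈ B ∩ C and x ∉ X, from which x ∈ C.

Reverse inclusion. This inclusion fails. Take X = ∅, B = ∅, C = {1}; then 1 ∈ C but 1 ∉ (B ∖ X) ∩ C.

The sets are not equal: only the forward inclusion holds.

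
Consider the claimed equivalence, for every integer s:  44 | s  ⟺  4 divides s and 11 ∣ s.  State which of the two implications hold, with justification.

Both implications hold.

(←) Suppose 4 ∣ s and 11 ∣ s. Any common multiple of 4 and 11 is a multiple of their lcm; here gcd(4, 11) = 1, so lcm(4, 11) = 4·11 = 44, so 44 ∣ s.

(→) If 44 ∣ s, write s = 44q. Since 44 = 11·4, s = 4·(11q), so 4 ∣ s; and since 44 = 4·11, s = 11·(4q), so 11 ∣ s.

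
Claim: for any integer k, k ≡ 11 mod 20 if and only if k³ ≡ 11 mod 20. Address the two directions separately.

Both directions hold.

(⇒) Suppose k ≡ 11 mod 20. Write k = 20j + 11. Then (20j + 11)³ = 8000j³ + 13200j² + 7260j + 1331 = 20(400j³ + 660j² + 363j + 66) + 11, so k³ ≡ 11 (mod 20).

(⇐) Conversely, suppose k³ ≡ 11 (mod 20). The only residue r in {0, …, 19} with r³ ≡ 11 (mod 20) is r = 11, so k ≡ 11 (mod 20).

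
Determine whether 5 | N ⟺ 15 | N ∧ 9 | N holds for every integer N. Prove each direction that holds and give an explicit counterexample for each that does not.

(⇐) Suppose 15 ∣ N and 9 ∣ N. Any common multiple of 15 and 9 is a multiple of their lcm; here lcm(15, 9) = 15·9/gcd(15, 9) = 135/3 = 45, so 45 ∣ N. Since 5 ∣ 45, it follows that 5 ∣ N.

(⇒) This fails: take N = 5. Certainly 5 ∣ 5, but 15 ∤ 5.

Not equivalent: only (⇐) holds.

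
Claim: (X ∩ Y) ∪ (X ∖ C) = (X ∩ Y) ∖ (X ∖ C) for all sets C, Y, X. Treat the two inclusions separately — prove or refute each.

The sets are not equal: only the reverse inclusion holds.

Forward inclusion. This inclusion fails. Take C = ∅, Y = ∅, X = {1}; then 1 ∈ (X ∩ Y) ∪ (X ∖ C) but 1 ∉ (X ∩ Y) ∖ (X ∖ C).

Reverse inclusion. Let x ∈ (X ∩ Y) ∖ (X ∖ C). Then x ∈ C ∩ Y ∩ X, from which x ∈ (X ∩ Y) ∪ (X ∖ C).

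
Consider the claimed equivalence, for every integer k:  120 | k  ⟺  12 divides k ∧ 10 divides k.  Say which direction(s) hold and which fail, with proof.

[⇒] If 120 ∣ k, write k = 120q. Since 120 = 10·12, k = 12·(10q), so 12 ∣ k; and since 120 = 12·10, k = 10·(12q), so 10 ∣ k.

[⇐] This fails: take k = 60. Both 12 ∣ 60 and 10 ∣ 60, yet 60 is not a multiple of 120 (since 60 = 0·120 + 60), so 120 ∤ 60.

Only the forward implication holds.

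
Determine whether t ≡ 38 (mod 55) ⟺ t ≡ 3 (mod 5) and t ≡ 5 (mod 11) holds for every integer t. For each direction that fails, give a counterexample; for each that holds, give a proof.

Both implications hold.

(←) If t ≡ 3 (mod 5) and t ≡ 5 (mod 11), then by the Chinese remainder theorem t ≡ 38 (mod 55). This is exactly t ≡ 38 (mod 55).

(→) Suppose t ≡ 38 (mod 55); write t = 55j + 38. Since 5 ∣ 55, reducing mod 5 gives t ≡ 38 ≡ 3 (mod 5); since 11 ∣ 55, reducing mod 11 gives t ≡ 38 ≡ 5 (mod 11).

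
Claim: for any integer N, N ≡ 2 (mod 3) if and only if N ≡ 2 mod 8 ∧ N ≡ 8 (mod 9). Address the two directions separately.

Only the reverse direction holds.

Converse. If N ≡ 2 (mod 8) and N ≡ 8 (mod 9), then by the Chinese remainder theorem N ≡ 26 (mod 72). Since 26 ≡ 2 (mod 3) and 3 ∣ 72, we get N ≡ 2 (mod 3).

Forward direction. This fails: N = 2 gives 2 ≡ 2 (mod 3) but 2 ≡ 2 (mod 9), so the conjunction on the right does not hold.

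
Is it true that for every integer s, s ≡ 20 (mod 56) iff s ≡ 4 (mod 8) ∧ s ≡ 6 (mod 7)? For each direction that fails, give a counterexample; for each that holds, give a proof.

Both directions hold; the statement is true.

(⟹) Suppose s ≡ 20 (mod 56); write s = 56j + 20. Since 8 ∣ 56, reducing mod 8 gives s ≡ 20 ≡ 4 (mod 8); since 7 ∣ 56, reducing mod 7 gives s ≡ 20 ≡ 6 (mod 7).

(⟸) Conversely, if s ≡ 4 (mod 8) and s ≡ 6 (mod 7), then by the Chinese remainder theorem s ≡ 20 (mod 56). This is exactly s ≡ 20 (mod 56).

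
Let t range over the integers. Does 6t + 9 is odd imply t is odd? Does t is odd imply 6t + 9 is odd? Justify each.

Not equivalent: only (⇐) holds.

Forward direction. This fails: take t = 0. Then 6t + 9 = 9, which is odd, yet t = 0 is even, not odd.

Converse. Suppose t is odd. Since 6 is even, 6t is even for every t, so 6t + 9 has the same parity as 9, which is odd. Hence 6t + 9 is odd.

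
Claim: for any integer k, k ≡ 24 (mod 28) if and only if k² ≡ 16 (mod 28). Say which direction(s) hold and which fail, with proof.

The forward direction holds; the converse fails.

(⇒) Suppose k ≡ 24 (mod 28). Write k = 28j + 24. Then (28j + 24)² = 784j² + 1344j + 576 = 28(28j² + 48j + 20) + 16, so k² ≡ 16 (mod 28).

(⇐) This fails: take k = 4. Then 4² = 16 ≡ 16 (mod 28), yet 4 ≡ 4 (mod 28), not 24.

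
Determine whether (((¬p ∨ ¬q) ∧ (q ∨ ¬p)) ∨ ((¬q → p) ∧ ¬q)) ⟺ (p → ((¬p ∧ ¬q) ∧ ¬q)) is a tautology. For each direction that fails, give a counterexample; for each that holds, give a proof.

(←) Assume the antecedent. If q is true, the antecedent forces (q = T, p = F), and the consequent holds there. If q is false, the consequent reduces to true regardless of the other variables. Either way the consequent holds.

(→) This fails. Under q = F, p = T, the left side is true but the right side is false.

Not equivalent: only (⇐) holds.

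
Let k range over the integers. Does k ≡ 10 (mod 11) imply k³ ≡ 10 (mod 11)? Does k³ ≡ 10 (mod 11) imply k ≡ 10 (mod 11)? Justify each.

(⟸) Suppose k³ ≡ 10 (mod 11). The only residue r in {0, …, 10} with r³ ≡ 10 (mod 11) is r = 10, so k ≡ 10 (mod 11).

(⟹) Suppose k ≡ 10 (mod 11). Write k = 11j + 10. Then (11j + 10)³ = 1331j³ + 3630j² + 3300j + 1000 = 11(121j³ + 330j² + 300j + 90) + 10, so k³ ≡ 10 (mod 11).

Both directions hold; the statement is true.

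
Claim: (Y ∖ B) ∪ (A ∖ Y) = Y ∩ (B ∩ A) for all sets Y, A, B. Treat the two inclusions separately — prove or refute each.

(⊆) fails and (⊇) fails.

(⊆) This inclusion fails. Take Y = {1}, A = ∅, B = ∅; then 1 ∈ (Y ∖ B) ∪ (A ∖ Y) but 1 ∉ Y ∩ (B ∩ A).

(⊇) This inclusion fails. Take Y = {1}, A = {1}, B = {1}; then 1 ∈ Y ∩ (B ∩ A) but 1 ∉ (Y ∖ B) ∪ (A ∖ Y).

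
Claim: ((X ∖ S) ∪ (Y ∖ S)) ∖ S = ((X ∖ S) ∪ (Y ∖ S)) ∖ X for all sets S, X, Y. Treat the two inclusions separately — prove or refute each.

(⟹) This inclusion fails. Take S = ∅, X = {1}, Y = ∅; then 1 ∈ ((X ∖ S) ∪ (Y ∖ S)) ∖ S but 1 ∉ ((X ∖ S) ∪ (Y ∖ S)) ∖ X.

(⟸) Let x ∈ ((X ∖ S) ∪ (Y ∖ S)) ∖ X. Then x ∈ Y and x ∉ S, X, from which x ∈ ((X ∖ S) ∪ (Y ∖ S)) ∖ S.

Only the reverse inclusion holds.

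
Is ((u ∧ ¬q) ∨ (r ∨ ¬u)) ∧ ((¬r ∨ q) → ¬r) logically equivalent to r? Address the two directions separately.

(→) This fails. Under u = F, r = F, q = F, the left side is true but the right side is false.

(←) This fails. Under u = F, r = T, q = T, the left side is false but the right side is true.

Neither direction holds.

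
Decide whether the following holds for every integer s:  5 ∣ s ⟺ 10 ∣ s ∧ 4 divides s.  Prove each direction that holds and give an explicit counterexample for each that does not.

(→) This fails: take s = 5. Certainly 5 ∣ 5, but 10 ∤ 5.

(←) Suppose 10 ∣ s and 4 ∣ s. Any common multiple of 10 and 4 is a multiple of their lcm; here lcm(10, 4) = 10·4/gcd(10, 4) = 40/2 = 20, so 20 ∣ s. Since 5 ∣ 20, it follows that 5 ∣ s.

(⇒) fails; (⇐) holds.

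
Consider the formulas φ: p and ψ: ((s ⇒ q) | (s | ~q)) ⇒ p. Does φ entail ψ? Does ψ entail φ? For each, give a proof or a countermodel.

Equivalent; both directions hold.

(⇒) Assume the antecedent. If p is true, ((s ⇒ q) | (s | ~q)) ⇒ p reduces to true regardless of the other variables. If p is false, the antecedent cannot hold. Either way ((s ⇒ q) | (s | ~q)) ⇒ p holds.

(⇐) Assume the antecedent. If p is true, p reduces to true regardless of the other variables. If p is false, the antecedent cannot hold. Either way p holds.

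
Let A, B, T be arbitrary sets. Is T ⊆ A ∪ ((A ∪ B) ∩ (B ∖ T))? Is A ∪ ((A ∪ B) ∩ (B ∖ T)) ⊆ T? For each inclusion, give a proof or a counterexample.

(⊆) fails and (⊇) fails.

(⊆) This inclusion fails. Take A = ∅, B = ∅, T = {1}; then 1 ∈ T but 1 ∉ A ∪ ((A ∪ B) ∩ (B ∖ T)).

(⊇) This inclusion fails. Take A = {1}, B = ∅, T = ∅; then 1 ∈ A ∪ ((A ∪ B) ∩ (B ∖ T)) but 1 ∉ T.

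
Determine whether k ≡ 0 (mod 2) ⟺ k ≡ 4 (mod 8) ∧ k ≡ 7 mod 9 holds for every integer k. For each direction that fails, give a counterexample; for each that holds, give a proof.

(→) This fails: k = 0 gives 0 ≡ 0 (mod 2) but 0 ≡ 0 (mod 8), so the conjunction on the right does not hold.

(←) Conversely, if k ≡ 4 (mod 8) and k ≡ 7 (mod 9), then by the Chinese remainder theorem k ≡ 52 (mod 72). Since 52 ≡ 0 (mod 2) and 2 ∣ 72, we get k ≡ 0 (mod 2).

(⇒) fails; (⇐) holds.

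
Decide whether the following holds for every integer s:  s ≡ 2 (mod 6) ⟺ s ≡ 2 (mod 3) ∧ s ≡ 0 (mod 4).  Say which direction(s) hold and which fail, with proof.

(⇒) This fails: s = 2 gives 2 ≡ 2 (mod 6) but 2 ≡ 2 (mod 4), so the conjunction on the right does not hold.

(⇐) Conversely, if s ≡ 2 (mod 3) and s ≡ 0 (mod 4), then by the Chinese remainder theorem s ≡ 8 (mod 12). Since 8 ≡ 2 (mod 6) and 6 ∣ 12, we get s ≡ 2 (mod 6).

Not equivalent: only (⇐) holds.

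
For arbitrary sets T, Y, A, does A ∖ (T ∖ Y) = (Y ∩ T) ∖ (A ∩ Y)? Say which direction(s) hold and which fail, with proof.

Both inclusions fail.

(⟹) This inclusion fails. Take T = ∅, Y = ∅, A = {1}; then 1 ∈ A ∖ (T ∖ Y) but 1 ∉ (Y ∩ T) ∖ (A ∩ Y).

(⟸) This inclusion fails. Take T = {1}, Y = {1}, A = ∅; then 1 ∈ (Y ∩ T) ∖ (A ∩ Y) but 1 ∉ A ∖ (T ∖ Y).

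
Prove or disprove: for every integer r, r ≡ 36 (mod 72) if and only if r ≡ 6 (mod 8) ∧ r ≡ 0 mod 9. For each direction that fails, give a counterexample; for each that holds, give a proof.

Neither direction holds.

(→) This fails: r = 36 gives 36 ≡ 36 (mod 72) but 36 ≡ 4 (mod 8), so the conjunction on the right does not hold.

(←) This fails: r = 54 satisfies both congruences on the right (54 ≡ 6 mod 8 and 54 ≡ 0 mod 9) yet 54 ≡ 54 (mod 72), not 36.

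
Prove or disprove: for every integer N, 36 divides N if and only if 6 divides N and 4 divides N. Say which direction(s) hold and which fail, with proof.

(←) This fails: take N = 12. Both 6 ∣ 12 and 4 ∣ 12, yet 12 is not a multiple of 36 (since 12 = 0·36 + 12), so 36 ∤ 12.

(→) If 36 ∣ N, write N = 36q. Since 36 = 6·6, N = 6·(6q), so 6 ∣ N; and since 36 = 9·4, N = 4·(9q), so 4 ∣ N.

Not equivalent: only (⇒) holds.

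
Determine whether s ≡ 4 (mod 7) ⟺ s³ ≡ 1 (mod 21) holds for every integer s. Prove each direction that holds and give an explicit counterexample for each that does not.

Neither direction holds.

(⟹) This fails: take s = 11. Then 11 ≡ 4 (mod 7), but 11³ = 1331 ≡ 8 (mod 21), not 1.

(⟸) This fails: take s = 1. Then 1³ = 1 ≡ 1 (mod 21), yet 1 ≡ 1 (mod 7), not 4.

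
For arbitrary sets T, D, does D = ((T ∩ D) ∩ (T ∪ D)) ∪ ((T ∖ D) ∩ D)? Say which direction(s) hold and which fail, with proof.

(⊆) This inclusion fails. Take T = ∅, D = {1}; then 1 ∈ D but 1 ∉ ((T ∩ D) ∩ (T ∪ D)) ∪ ((T ∖ D) ∩ D).

(⊇) Let x ∈ ((T ∩ D) ∩ (T ∪ D)) ∪ ((T ∖ D) ∩ D). Then x ∈ T ∩ D, from which x ∈ D.

(⊆) fails; (⊇) holds.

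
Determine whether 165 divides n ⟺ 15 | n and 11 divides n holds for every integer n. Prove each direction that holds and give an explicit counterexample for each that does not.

(→) If 165 ∣ n, write n = 165q. Since 165 = 11·15, n = 15·(11q), so 15 ∣ n; and since 165 = 15·11, n = 11·(15q), so 11 ∣ n.

(←) Suppose 15 ∣ n and 11 ∣ n. Any common multiple of 15 and 11 is a multiple of their lcm; here gcd(15, 11) = 1, so lcm(15, 11) = 15·11 = 165, so 165 ∣ n.

The biconditional holds.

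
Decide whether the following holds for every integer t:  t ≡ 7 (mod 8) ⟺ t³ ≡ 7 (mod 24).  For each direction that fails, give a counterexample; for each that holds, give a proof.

Not equivalent: only (⇐) holds.

Forward direction. This fails: take t = 15. Then 15 ≡ 7 (mod 8), but 15³ = 3375 ≡ 15 (mod 24), not 7.

Converse. The residues r modulo 24 with r³ ≡ 7 (mod 24) are exactly {7}, and each is ≡ 7 (mod 8).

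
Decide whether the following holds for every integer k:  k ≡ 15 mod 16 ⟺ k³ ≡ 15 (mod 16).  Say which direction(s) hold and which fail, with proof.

Both implications hold.

[⇒] Suppose k ≡ 15 mod 16. Write k = 16j + 15. Then (16j + 15)³ = 4096j³ + 11520j² + 10800j + 3375 = 16(256j³ + 720j² + 675j + 210) + 15, so k³ ≡ 15 (mod 16).

[⇐] Conversely, suppose k³ ≡ 15 (mod 16). The only residue r in {0, …, 15} with r³ ≡ 15 (mod 16) is r = 15, so k ≡ 15 (mod 16).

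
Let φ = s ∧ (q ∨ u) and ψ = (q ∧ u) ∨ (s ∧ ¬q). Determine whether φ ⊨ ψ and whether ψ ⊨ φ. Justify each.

(⇒) This fails. Under q = T, s = T, u = F, the left side is true but the right side is false.

(⇐) This fails. Under q = F, s = T, u = F, the left side is false but the right side is true.

Neither implication holds.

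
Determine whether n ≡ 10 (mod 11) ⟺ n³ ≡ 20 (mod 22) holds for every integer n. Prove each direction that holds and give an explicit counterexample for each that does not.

[⇒] This fails: take n = 10. Then 10 ≡ 10 (mod 11), but 10³ = 1000 ≡ 10 (mod 22), not 20.

[⇐] This fails: take n = 4. Then 4³ = 64 ≡ 20 (mod 22), yet 4 ≡ 4 (mod 11), not 10.

Both directions fail.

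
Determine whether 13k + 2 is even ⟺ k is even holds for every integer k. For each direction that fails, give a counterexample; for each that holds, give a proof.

Forward direction. Suppose 13k + 2 is even. Since 13 is odd, 13k and k have the same parity, so 13k + 2 ≡ k + 2 (mod 2). As 2 is even, 13k + 2 is even exactly when k is even. Thus k is even.

Converse. Suppose k is even; write k = 2j. Then 13k + 2 = 13·(2j) + 2 = 2·13j + 2, which is even.

Equivalent; both directions hold.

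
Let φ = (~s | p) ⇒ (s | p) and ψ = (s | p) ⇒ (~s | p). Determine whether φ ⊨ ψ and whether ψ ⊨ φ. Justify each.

Neither direction holds.

(⇒) This fails. Under s = T, p = F, the left side is true but the right side is false.

(⇐) This fails. Under s = F, p = F, the left side is false but the right side is true.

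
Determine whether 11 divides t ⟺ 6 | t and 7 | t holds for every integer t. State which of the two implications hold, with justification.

[⇒] This fails: take t = 11. Certainly 11 ∣ 11, but 6 ∤ 11.

[⇐] This fails: take t = 42. Both 6 ∣ 42 and 7 ∣ 42, yet 42 is not a multiple of 11 (since 42 = 3·11 + 9), so 11 ∤ 42.

Neither direction holds.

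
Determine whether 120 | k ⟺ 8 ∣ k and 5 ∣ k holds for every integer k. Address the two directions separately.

Converse. This fails: take k = 40. Both 8 ∣ 40 and 5 ∣ 40, yet 40 is not a multiple of 120 (since 40 = 0·120 + 40), so 120 ∤ 40.

Forward direction. If 120 ∣ k, write k = 120q. Since 120 = 15·8, k = 8·(15q), so 8 ∣ k; and since 120 = 24·5, k = 5·(24q), so 5 ∣ k.

Only the forward direction holds.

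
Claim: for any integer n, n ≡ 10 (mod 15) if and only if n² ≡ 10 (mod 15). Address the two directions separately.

(→) Suppose n ≡ 10 (mod 15). Write n = 15j + 10. Then (15j + 10)² = 225j² + 300j + 100 = 15(15j² + 20j + 6) + 10, so n² ≡ 10 (mod 15).

(←) This fails: take n = 5. Then 5² = 25 ≡ 10 (mod 15), yet 5 ≡ 5 (mod 15), not 10.

Not equivalent: only (⇒) holds.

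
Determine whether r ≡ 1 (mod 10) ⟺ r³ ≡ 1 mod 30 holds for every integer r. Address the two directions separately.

Not equivalent: only (⇐) holds.

Forward direction. This fails: take r = 11. Then 11 ≡ 1 (mod 10), but 11³ = 1331 ≡ 11 (mod 30), not 1.

Converse. The residues r modulo 30 with r³ ≡ 1 (mod 30) are exactly {1}, and each is ≡ 1 (mod 10).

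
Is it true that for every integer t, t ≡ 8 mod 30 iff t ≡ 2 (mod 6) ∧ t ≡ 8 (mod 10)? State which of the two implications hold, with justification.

(←) If t ≡ 2 (mod 6) and t ≡ 8 (mod 10), then by the Chinese remainder theorem t ≡ 8 (mod 30). This is exactly t ≡ 8 (mod 30).

(→) Suppose t ≡ 8 (mod 30); write t = 30j + 8. Since 6 ∣ 30, reducing mod 6 gives t ≡ 8 ≡ 2 (mod 6); since 10 ∣ 30, reducing mod 10 gives t ≡ 8 (mod 10).

Both directions hold.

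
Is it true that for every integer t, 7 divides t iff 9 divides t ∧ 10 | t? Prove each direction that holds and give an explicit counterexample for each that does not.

Forward direction. This fails: take t = 7. Certainly 7 ∣ 7, but 9 ∤ 7.

Converse. This fails: take t = 90. Both 9 ∣ 90 and 10 ∣ 90, yet 90 is not a multiple of 7 (since 90 = 12·7 + 6), so 7 ∤ 90.

Neither direction holds.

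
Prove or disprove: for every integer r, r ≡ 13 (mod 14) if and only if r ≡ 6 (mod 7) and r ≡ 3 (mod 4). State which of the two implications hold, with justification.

Forward direction. This fails: r = 13 gives 13 ≡ 13 (mod 14) but 13 ≡ 1 (mod 4), so the conjunction on the right does not hold.

Converse. If r ≡ 6 (mod 7) and r ≡ 3 (mod 4), then by the Chinese remainder theorem r ≡ 27 (mod 28). Since 27 ≡ 13 (mod 14) and 14 ∣ 28, we get r ≡ 13 (mod 14).

The forward direction fails; the converse holds.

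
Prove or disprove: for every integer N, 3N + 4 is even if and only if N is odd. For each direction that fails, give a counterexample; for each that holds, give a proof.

(⟹) This fails: N = 0 gives 3N + 4 = 4, which is even, but 0 is even, not odd.

(⟸) This also fails: N = 3 is odd, but 3N + 4 = 13 is odd, not even.

Both directions fail.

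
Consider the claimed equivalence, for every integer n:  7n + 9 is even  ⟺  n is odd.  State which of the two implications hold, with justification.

Equivalent; both directions hold.

(⟹) Suppose 7n + 9 is even. Since 7 is odd, 7n and n have the same parity, so 7n + 9 ≡ n + 9 (mod 2). As 9 is odd, 7n + 9 is even exactly when n is odd. Thus n is odd.

(⟸) Conversely, suppose n is odd; write n = 2j + 1. Then 7n + 9 = 7·(2j + 1) + 9 = 2·7j + 16, which is even.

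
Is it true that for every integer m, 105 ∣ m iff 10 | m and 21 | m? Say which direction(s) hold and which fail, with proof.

Forward direction. This fails: take m = 105. Certainly 105 ∣ 105, but 10 ∤ 105.

Converse. Suppose 10 ∣ m and 21 ∣ m. Any common multiple of 10 and 21 is a multiple of their lcm; here gcd(10, 21) = 1, so lcm(10, 21) = 10·21 = 210, so 210 ∣ m. Since 105 ∣ 210, it follows that 105 ∣ m.

Only the reverse direction holds.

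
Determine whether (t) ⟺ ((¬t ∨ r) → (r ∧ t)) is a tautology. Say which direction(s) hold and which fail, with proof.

(⟸) Assume the antecedent. If r is true, the antecedent forces (r = T, t = T), and t holds there. If r is false, the antecedent forces (r = F, t = T), and t holds there. Either way t holds.

(⟹) Assume the antecedent. If r is true, the antecedent forces (r = T, t = T), and (¬t ∨ r) → (r ∧ t) holds there. If r is false, the antecedent forces (r = F, t = T), and (¬t ∨ r) → (r ∧ t) holds there. Either way (¬t ∨ r) → (r ∧ t) holds.

Both implications hold.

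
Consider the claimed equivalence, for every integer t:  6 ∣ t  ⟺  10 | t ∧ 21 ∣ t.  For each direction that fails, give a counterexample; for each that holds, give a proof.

The forward direction fails; the converse holds.

(←) Suppose 10 ∣ t and 21 ∣ t. Any common multiple of 10 and 21 is a multiple of their lcm; here gcd(10, 21) = 1, so lcm(10, 21) = 10·21 = 210, so 210 ∣ t. Since 6 ∣ 210, it follows that 6 ∣ t.

(→) This fails: take t = 6. Certainly 6 ∣ 6, but 10 ∤ 6.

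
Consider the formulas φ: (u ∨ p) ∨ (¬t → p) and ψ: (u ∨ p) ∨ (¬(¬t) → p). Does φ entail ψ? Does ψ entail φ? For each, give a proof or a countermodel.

(→) This fails. Under p = F, u = F, t = T, the left side is true but the right side is false.

(←) This fails. Under p = F, u = F, t = F, the left side is false but the right side is true.

Both directions fail.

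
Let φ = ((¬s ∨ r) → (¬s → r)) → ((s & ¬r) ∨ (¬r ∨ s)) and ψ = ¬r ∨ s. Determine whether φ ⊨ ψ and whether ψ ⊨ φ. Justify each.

The biconditional holds.

[⇒] Assume the antecedent. If s is true, ¬r ∨ s reduces to true regardless of the other variables. If s is false, the antecedent forces (s = F, r = F), and ¬r ∨ s holds there. Either way ¬r ∨ s holds.

[⇐] Assume the antecedent. If s is true, the consequent reduces to true regardless of the other variables. If s is false, the antecedent forces (s = F, r = F), and the consequent holds there. Either way the consequent holds.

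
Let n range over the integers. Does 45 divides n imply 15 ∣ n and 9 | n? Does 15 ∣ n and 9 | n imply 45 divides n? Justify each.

Both directions hold; the statement is true.

Converse. Suppose 15 ∣ n and 9 ∣ n. Any common multiple of 15 and 9 is a multiple of their lcm; here lcm(15, 9) = 15·9/gcd(15, 9) = 135/3 = 45, so 45 ∣ n.

Forward direction. If 45 ∣ n, write n = 45q. Since 45 = 3·15, n = 15·(3q), so 15 ∣ n; and since 45 = 5·9, n = 9·(5q), so 9 ∣ n.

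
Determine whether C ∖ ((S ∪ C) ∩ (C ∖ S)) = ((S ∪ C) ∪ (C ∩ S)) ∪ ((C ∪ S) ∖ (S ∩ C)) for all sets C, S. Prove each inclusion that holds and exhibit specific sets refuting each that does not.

(⊆) holds; (⊇) fails.

(⟸) This inclusion fails. Take C = {1}, S = ∅; then 1 ∈ ((S ∪ C) ∪ (C ∩ S)) ∪ ((C ∪ S) ∖ (S ∩ C)) but 1 ∉ C ∖ ((S ∪ C) ∩ (C ∖ S)).

(⟹) Let x ∈ C ∖ ((S ∪ C) ∩ (C ∖ S)). Then x ∈ C ∩ S, from which x ∈ ((S ∪ C) ∪ (C ∩ S)) ∪ ((C ∪ S) ∖ (S ∩ C)).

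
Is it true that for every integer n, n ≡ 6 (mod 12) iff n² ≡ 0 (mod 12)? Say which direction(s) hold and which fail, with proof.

(→) Suppose n ≡ 6 (mod 12). Write n = 12j + 6. Then (12j + 6)² = 144j² + 144j + 36 = 12(12j² + 12j + 3) + 0, so n² ≡ 0 (mod 12).

(←) This fails: take n = 0. Then 0² = 0 ≡ 0 (mod 12), yet 0 ≡ 0 (mod 12), not 6.

(⇒) holds; (⇐) fails.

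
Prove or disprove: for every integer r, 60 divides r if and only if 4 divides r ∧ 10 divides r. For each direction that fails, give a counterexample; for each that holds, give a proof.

(⇒) If 60 ∣ r, write r = 60q. Since 60 = 15·4, r = 4·(15q), so 4 ∣ r; and since 60 = 6·10, r = 10·(6q), so 10 ∣ r.

(⇐) This fails: take r = 20. Both 4 ∣ 20 and 10 ∣ 20, yet 20 is not a multiple of 60 (since 20 = 0·60 + 20), so 60 ∤ 20.

Not equivalent: only (⇒) holds.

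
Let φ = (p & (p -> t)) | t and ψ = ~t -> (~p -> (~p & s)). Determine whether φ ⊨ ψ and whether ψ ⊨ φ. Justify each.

Not equivalent: only (⇒) holds.

(⟹) Assume the antecedent. If t is true, ~t -> (~p -> (~p & s)) reduces to true regardless of the other variables. If t is false, the antecedent cannot hold. Either way ~t -> (~p -> (~p & s)) holds.

(⟸) This fails. Under t = F, p = T, s = F, the left side is false but the right side is true.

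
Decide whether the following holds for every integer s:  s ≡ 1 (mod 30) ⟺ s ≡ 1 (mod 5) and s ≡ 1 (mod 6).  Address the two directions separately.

Equivalent; both directions hold.

(⇒) Suppose s ≡ 1 (mod 30); write s = 30j + 1. Since 5 ∣ 30, reducing mod 5 gives s ≡ 1 (mod 5); since 6 ∣ 30, reducing mod 6 gives s ≡ 1 (mod 6).

(⇐) Conversely, if s ≡ 1 (mod 5) and s ≡ 1 (mod 6), then by the Chinese remainder theorem s ≡ 1 (mod 30). This is exactly s ≡ 1 (mod 30).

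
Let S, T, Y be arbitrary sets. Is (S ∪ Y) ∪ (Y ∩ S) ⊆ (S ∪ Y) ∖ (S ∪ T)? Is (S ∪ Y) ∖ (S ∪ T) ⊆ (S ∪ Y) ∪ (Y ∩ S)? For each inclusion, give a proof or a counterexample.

(⊆) fails; (⊇) holds.

(⊆) This inclusion fails. Take S = {1}, T = ∅, Y = ∅; then 1 ∈ (S ∪ Y) ∪ (Y ∩ S) but 1 ∉ (S ∪ Y) ∖ (S ∪ T).

(⊇) Let x ∈ (S ∪ Y) ∖ (S ∪ T). Then x ∈ Y and x ∉ S, T, from which x ∈ (S ∪ Y) ∪ (Y ∩ S).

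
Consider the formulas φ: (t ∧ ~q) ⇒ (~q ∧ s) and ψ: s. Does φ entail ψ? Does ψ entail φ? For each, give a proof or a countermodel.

The forward direction fails; the converse holds.

[⇒] This fails. Under q = F, t = F, s = F, the left side is true but the right side is false.

[⇐] Assume the antecedent. If q is true, (t ∧ ~q) ⇒ (~q ∧ s) reduces to true regardless of the other variables. If q is false, the antecedent forces (q = F, t = F, s = T) or (q = F, t = T, s = T), and (t ∧ ~q) ⇒ (~q ∧ s) holds there. Either way (t ∧ ~q) ⇒ (~q ∧ s) holds.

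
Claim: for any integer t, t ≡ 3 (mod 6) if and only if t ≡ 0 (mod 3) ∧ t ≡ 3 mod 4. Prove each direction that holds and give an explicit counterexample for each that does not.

Only the reverse direction holds.

(⇐) If t ≡ 0 (mod 3) and t ≡ 3 (mod 4), then by the Chinese remainder theorem t ≡ 3 (mod 12). Since 3 ≡ 3 (mod 6) and 6 ∣ 12, we get t ≡ 3 (mod 6).

(⇒) This fails: t = 9 gives 9 ≡ 3 (mod 6) but 9 ≡ 1 (mod 4), so the conjunction on the right does not hold.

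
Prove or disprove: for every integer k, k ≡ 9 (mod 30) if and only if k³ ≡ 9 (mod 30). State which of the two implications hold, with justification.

Equivalent; both directions hold.

(→) Suppose k ≡ 9 (mod 30). Write k = 30j + 9. Then (30j + 9)³ = 27000j³ + 24300j² + 7290j + 729 = 30(900j³ + 810j² + 243j + 24) + 9, so k³ ≡ 9 (mod 30).

(←) Conversely, suppose k³ ≡ 9 (mod 30). The only residue r in {0, …, 29} with r³ ≡ 9 (mod 30) is r = 9, so k ≡ 9 (mod 30).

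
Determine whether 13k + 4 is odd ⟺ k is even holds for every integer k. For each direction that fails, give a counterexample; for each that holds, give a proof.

(⇒) fails and (⇐) fails.

(⟹) This fails: k = 7 gives 13k + 4 = 95, which is odd, but 7 is odd, not even.

(⟸) This also fails: k = 2 is even, but 13k + 4 = 30 is even, not odd.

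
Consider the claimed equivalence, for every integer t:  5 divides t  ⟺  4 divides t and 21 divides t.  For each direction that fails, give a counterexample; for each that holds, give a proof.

(⇒) This fails: take t = 5. Certainly 5 ∣ 5, but 4 ∤ 5.

(⇐) This fails: take t = 84. Both 4 ∣ 84 and 21 ∣ 84, yet 84 is not a multiple of 5 (since 84 = 16·5 + 4), so 5 ∤ 84.

(⇒) fails and (⇐) fails.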